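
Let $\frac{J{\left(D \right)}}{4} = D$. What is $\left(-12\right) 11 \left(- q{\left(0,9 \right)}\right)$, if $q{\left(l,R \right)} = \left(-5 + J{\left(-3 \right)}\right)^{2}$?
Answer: $38148$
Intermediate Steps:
$J{\left(D \right)} = 4 D$
$q{\left(l,R \right)} = 289$ ($q{\left(l,R \right)} = \left(-5 + 4 \left(-3\right)\right)^{2} = \left(-5 - 12\right)^{2} = \left(-17\right)^{2} = 289$)
$\left(-12\right) 11 \left(- q{\left(0,9 \right)}\right) = \left(-12\right) 11 \left(\left(-1\right) 289\right) = \left(-132\right) \left(-289\right) = 38148$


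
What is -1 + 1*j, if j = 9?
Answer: 8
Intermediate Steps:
-1 + 1*j = -1 + 1*9 = -1 + 9 = 8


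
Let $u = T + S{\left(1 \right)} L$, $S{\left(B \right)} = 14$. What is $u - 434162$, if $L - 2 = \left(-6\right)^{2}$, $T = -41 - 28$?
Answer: $-433699$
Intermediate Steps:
$T = -69$ ($T = -41 - 28 = -69$)
$L = 38$ ($L = 2 + \left(-6\right)^{2} = 2 + 36 = 38$)
$u = 463$ ($u = -69 + 14 \cdot 38 = -69 + 532 = 463$)
$u - 434162 = 463 - 434162 = -433699$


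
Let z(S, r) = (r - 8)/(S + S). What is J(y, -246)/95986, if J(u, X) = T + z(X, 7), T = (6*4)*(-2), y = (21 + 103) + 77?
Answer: -23615/47225112 ≈ -0.00050005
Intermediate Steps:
z(S, r) = (-8 + r)/(2*S) (z(S, r) = (-8 + r)/((2*S)) = (-8 + r)*(1/(2*S)) = (-8 + r)/(2*S))
y = 201 (y = 124 + 77 = 201)
T = -48 (T = 24*(-2) = -48)
J(u, X) = -48 - 1/(2*X) (J(u, X) = -48 + (-8 + 7)/(2*X) = -48 + (½)*(-1)/X = -48 - 1/(2*X))
J(y, -246)/95986 = (-48 - ½/(-246))/95986 = (-48 - ½*(-1/246))*(1/95986) = (-48 + 1/492)*(1/95986) = -23615/492*1/95986 = -23615/47225112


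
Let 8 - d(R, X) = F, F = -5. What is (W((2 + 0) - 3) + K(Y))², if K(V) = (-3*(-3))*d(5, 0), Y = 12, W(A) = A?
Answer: 13456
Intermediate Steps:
d(R, X) = 13 (d(R, X) = 8 - 1*(-5) = 8 + 5 = 13)
K(V) = 117 (K(V) = -3*(-3)*13 = 9*13 = 117)
(W((2 + 0) - 3) + K(Y))² = (((2 + 0) - 3) + 117)² = ((2 - 3) + 117)² = (-1 + 117)² = 116² = 13456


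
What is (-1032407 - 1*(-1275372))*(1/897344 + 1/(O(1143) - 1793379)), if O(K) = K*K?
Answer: -9971623751/43694371392 ≈ -0.22821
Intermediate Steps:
O(K) = K²
(-1032407 - 1*(-1275372))*(1/897344 + 1/(O(1143) - 1793379)) = (-1032407 - 1*(-1275372))*(1/897344 + 1/(1143² - 1793379)) = (-1032407 + 1275372)*(1/897344 + 1/(1306449 - 1793379)) = 242965*(1/897344 + 1/(-486930)) = 242965*(1/897344 - 1/486930) = 242965*(-205207/218471856960) = -9971623751/43694371392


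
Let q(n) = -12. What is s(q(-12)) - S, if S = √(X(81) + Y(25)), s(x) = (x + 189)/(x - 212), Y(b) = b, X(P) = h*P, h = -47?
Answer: -177/224 - I*√3782 ≈ -0.79018 - 61.498*I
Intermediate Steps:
X(P) = -47*P
s(x) = (189 + x)/(-212 + x)
S = I*√3782 (S = √(-47*81 + 25) = √(-3807 + 25) = √(-3782) = I*√3782 ≈ 61.498*I)
s(q(-12)) - S = (189 - 12)/(-212 - 12) - I*√3782 = 177/(-224) - I*√3782 = -1/224*177 - I*√3782 = -177/224 - I*√3782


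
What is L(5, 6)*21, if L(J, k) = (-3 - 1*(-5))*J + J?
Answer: 315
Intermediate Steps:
L(J, k) = 3*J (L(J, k) = (-3 + 5)*J + J = 2*J + J = 3*J)
L(5, 6)*21 = (3*5)*21 = 15*21 = 315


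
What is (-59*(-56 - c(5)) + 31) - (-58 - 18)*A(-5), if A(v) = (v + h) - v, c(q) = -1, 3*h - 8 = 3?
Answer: 10664/3 ≈ 3554.7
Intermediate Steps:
h = 11/3 (h = 8/3 + (1/3)*3 = 8/3 + 1 = 11/3 ≈ 3.6667)
A(v) = 11/3 (A(v) = (v + 11/3) - v = (11/3 + v) - v = 11/3)
(-59*(-56 - c(5)) + 31) - (-58 - 18)*A(-5) = (-59*(-56 - 1*(-1)) + 31) - (-58 - 18)*11/3 = (-59*(-56 + 1) + 31) - (-76)*11/3 = (-59*(-55) + 31) - 1*(-836/3) = (3245 + 31) + 836/3 = 3276 + 836/3 = 10664/3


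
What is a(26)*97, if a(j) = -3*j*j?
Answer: -196716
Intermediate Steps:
a(j) = -3*j²
a(26)*97 = -3*26²*97 = -3*676*97 = -2028*97 = -196716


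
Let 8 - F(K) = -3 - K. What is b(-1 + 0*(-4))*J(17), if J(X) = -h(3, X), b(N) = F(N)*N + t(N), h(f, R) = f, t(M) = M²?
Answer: 27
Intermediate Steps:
F(K) = 11 + K (F(K) = 8 - (-3 - K) = 8 + (3 + K) = 11 + K)
b(N) = N² + N*(11 + N) (b(N) = (11 + N)*N + N² = N*(11 + N) + N² = N² + N*(11 + N))
J(X) = -3 (J(X) = -1*3 = -3)
b(-1 + 0*(-4))*J(17) = ((-1 + 0*(-4))*(11 + 2*(-1 + 0*(-4))))*(-3) = ((-1 + 0)*(11 + 2*(-1 + 0)))*(-3) = -(11 + 2*(-1))*(-3) = -(11 - 2)*(-3) = -1*9*(-3) = -9*(-3) = 27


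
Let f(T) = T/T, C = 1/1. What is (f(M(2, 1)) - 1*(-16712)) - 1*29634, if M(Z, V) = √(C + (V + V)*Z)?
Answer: -12921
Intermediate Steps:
C = 1
M(Z, V) = √(1 + 2*V*Z) (M(Z, V) = √(1 + (V + V)*Z) = √(1 + (2*V)*Z) = √(1 + 2*V*Z))
f(T) = 1
(f(M(2, 1)) - 1*(-16712)) - 1*29634 = (1 - 1*(-16712)) - 1*29634 = (1 + 16712) - 29634 = 16713 - 29634 = -12921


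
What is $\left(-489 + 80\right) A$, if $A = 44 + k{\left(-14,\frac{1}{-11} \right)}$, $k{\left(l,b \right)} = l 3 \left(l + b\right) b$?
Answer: $\frac{485074}{121} \approx 4008.9$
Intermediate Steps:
$k{\left(l,b \right)} = b l \left(3 b + 3 l\right)$ ($k{\left(l,b \right)} = l 3 \left(b + l\right) b = l \left(3 b + 3 l\right) b = b l \left(3 b + 3 l\right)$)
$A = - \frac{1186}{121}$ ($A = 44 + 3 \frac{1}{-11} \left(-14\right) \left(\frac{1}{-11} - 14\right) = 44 + 3 \left(- \frac{1}{11}\right) \left(-14\right) \left(- \frac{1}{11} - 14\right) = 44 + 3 \left(- \frac{1}{11}\right) \left(-14\right) \left(- \frac{155}{11}\right) = 44 - \frac{6510}{121} = - \frac{1186}{121} \approx -9.8017$)
$\left(-489 + 80\right) A = \left(-489 + 80\right) \left(- \frac{1186}{121}\right) = \left(-409\right) \left(- \frac{1186}{121}\right) = \frac{485074}{121}$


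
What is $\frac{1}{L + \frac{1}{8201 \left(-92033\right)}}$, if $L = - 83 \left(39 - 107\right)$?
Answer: $\frac{754762633}{4259880300651} \approx 0.00017718$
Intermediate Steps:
$L = 5644$ ($L = \left(-83\right) \left(-68\right) = 5644$)
$\frac{1}{L + \frac{1}{8201 \left(-92033\right)}} = \frac{1}{5644 + \frac{1}{8201 \left(-92033\right)}} = \frac{1}{5644 + \frac{1}{8201} \left(- \frac{1}{92033}\right)} = \frac{1}{5644 - \frac{1}{754762633}} = \frac{1}{\frac{4259880300651}{754762633}} = \frac{754762633}{4259880300651}$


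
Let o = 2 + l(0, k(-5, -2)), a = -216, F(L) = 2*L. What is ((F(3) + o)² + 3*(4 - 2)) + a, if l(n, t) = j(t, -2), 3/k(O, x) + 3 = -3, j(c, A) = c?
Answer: -615/4 ≈ -153.75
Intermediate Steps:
k(O, x) = -½ (k(O, x) = 3/(-3 - 3) = 3/(-6) = 3*(-⅙) = -½)
l(n, t) = t
o = 3/2 (o = 2 - ½ = 3/2 ≈ 1.5000)
((F(3) + o)² + 3*(4 - 2)) + a = ((2*3 + 3/2)² + 3*(4 - 2)) - 216 = ((6 + 3/2)² + 3*2) - 216 = ((15/2)² + 6) - 216 = (225/4 + 6) - 216 = 249/4 - 216 = -615/4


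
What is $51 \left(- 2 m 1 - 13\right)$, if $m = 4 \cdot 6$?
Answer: $-3111$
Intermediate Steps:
$m = 24$
$51 \left(- 2 m 1 - 13\right) = 51 \left(\left(-2\right) 24 \cdot 1 - 13\right) = 51 \left(\left(-48\right) 1 - 13\right) = 51 \left(-48 - 13\right) = 51 \left(-61\right) = -3111$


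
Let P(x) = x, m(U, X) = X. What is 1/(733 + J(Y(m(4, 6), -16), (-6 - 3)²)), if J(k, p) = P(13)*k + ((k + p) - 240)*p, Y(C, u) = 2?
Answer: -1/11958 ≈ -8.3626e-5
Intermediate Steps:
J(k, p) = 13*k + p*(-240 + k + p) (J(k, p) = 13*k + ((k + p) - 240)*p = 13*k + (-240 + k + p)*p = 13*k + p*(-240 + k + p))
1/(733 + J(Y(m(4, 6), -16), (-6 - 3)²)) = 1/(733 + (((-6 - 3)²)² - 240*(-6 - 3)² + 13*2 + 2*(-6 - 3)²)) = 1/(733 + (((-9)²)² - 240*(-9)² + 26 + 2*(-9)²)) = 1/(733 + (81² - 240*81 + 26 + 2*81)) = 1/(733 + (6561 - 19440 + 26 + 162)) = 1/(733 - 12691) = 1/(-11958) = -1/11958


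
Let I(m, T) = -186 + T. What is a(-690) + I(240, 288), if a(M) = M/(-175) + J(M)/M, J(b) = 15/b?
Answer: 23538391/222180 ≈ 105.94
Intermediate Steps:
a(M) = 15/M² - M/175 (a(M) = M/(-175) + (15/M)/M = M*(-1/175) + 15/M² = -M/175 + 15/M² = 15/M² - M/175)
a(-690) + I(240, 288) = (15/(-690)² - 1/175*(-690)) + (-186 + 288) = (15*(1/476100) + 138/35) + 102 = (1/31740 + 138/35) + 102 = 876031/222180 + 102 = 23538391/222180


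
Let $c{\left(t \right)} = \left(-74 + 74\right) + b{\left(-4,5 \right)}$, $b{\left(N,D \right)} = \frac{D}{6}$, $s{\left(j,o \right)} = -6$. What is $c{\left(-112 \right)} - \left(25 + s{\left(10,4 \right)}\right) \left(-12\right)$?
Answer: $\frac{1373}{6} \approx 228.83$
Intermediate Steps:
$b{\left(N,D \right)} = \frac{D}{6}$ ($b{\left(N,D \right)} = D \frac{1}{6} = \frac{D}{6}$)
$c{\left(t \right)} = \frac{5}{6}$ ($c{\left(t \right)} = \left(-74 + 74\right) + \frac{1}{6} \cdot 5 = 0 + \frac{5}{6} = \frac{5}{6}$)
$c{\left(-112 \right)} - \left(25 + s{\left(10,4 \right)}\right) \left(-12\right) = \frac{5}{6} - \left(25 - 6\right) \left(-12\right) = \frac{5}{6} - 19 \left(-12\right) = \frac{5}{6} - -228 = \frac{5}{6} + 228 = \frac{1373}{6}$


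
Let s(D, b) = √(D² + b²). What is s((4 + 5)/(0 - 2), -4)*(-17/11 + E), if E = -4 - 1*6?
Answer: -127*√145/22 ≈ -69.513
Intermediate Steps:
E = -10 (E = -4 - 6 = -10)
s((4 + 5)/(0 - 2), -4)*(-17/11 + E) = √(((4 + 5)/(0 - 2))² + (-4)²)*(-17/11 - 10) = √((9/(-2))² + 16)*(-17*1/11 - 10) = √((9*(-½))² + 16)*(-17/11 - 10) = √((-9/2)² + 16)*(-127/11) = √(81/4 + 16)*(-127/11) = √(145/4)*(-127/11) = (√145/2)*(-127/11) = -127*√145/22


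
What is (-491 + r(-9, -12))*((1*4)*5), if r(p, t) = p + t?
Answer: -10240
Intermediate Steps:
(-491 + r(-9, -12))*((1*4)*5) = (-491 + (-9 - 12))*((1*4)*5) = (-491 - 21)*(4*5) = -512*20 = -10240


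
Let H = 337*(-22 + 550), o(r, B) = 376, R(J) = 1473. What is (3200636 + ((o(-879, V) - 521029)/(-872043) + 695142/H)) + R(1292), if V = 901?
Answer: 27603613678424297/8620435736 ≈ 3.2021e+6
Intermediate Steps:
H = 177936 (H = 337*528 = 177936)
(3200636 + ((o(-879, V) - 521029)/(-872043) + 695142/H)) + R(1292) = (3200636 + ((376 - 521029)/(-872043) + 695142/177936)) + 1473 = (3200636 + (-520653*(-1/872043) + 695142*(1/177936))) + 1473 = (3200636 + (173551/290681 + 115857/29656)) + 1473 = (3200636 + 38824257073/8620435736) + 1473 = 27590915776585169/8620435736 + 1473 = 27603613678424297/8620435736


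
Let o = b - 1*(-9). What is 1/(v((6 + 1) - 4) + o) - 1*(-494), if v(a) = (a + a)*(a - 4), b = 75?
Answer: 38533/78 ≈ 494.01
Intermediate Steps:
o = 84 (o = 75 - 1*(-9) = 75 + 9 = 84)
v(a) = 2*a*(-4 + a) (v(a) = (2*a)*(-4 + a) = 2*a*(-4 + a))
1/(v((6 + 1) - 4) + o) - 1*(-494) = 1/(2*((6 + 1) - 4)*(-4 + ((6 + 1) - 4)) + 84) - 1*(-494) = 1/(2*(7 - 4)*(-4 + (7 - 4)) + 84) + 494 = 1/(2*3*(-4 + 3) + 84) + 494 = 1/(2*3*(-1) + 84) + 494 = 1/(-6 + 84) + 494 = 1/78 + 494 = 38533/78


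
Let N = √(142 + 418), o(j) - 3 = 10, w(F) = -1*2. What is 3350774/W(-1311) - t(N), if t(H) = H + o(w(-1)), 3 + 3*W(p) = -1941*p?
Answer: -3838017/424108 - 4*√35 ≈ -32.714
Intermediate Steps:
w(F) = -2
o(j) = 13 (o(j) = 3 + 10 = 13)
W(p) = -1 - 647*p (W(p) = -1 + (-1941*p)/3 = -1 - 647*p)
N = 4*√35 (N = √560 = 4*√35 ≈ 23.664)
t(H) = 13 + H (t(H) = H + 13 = 13 + H)
3350774/W(-1311) - t(N) = 3350774/(-1 - 647*(-1311)) - (13 + 4*√35) = 3350774/(-1 + 848217) + (-13 - 4*√35) = 3350774/848216 + (-13 - 4*√35) = 3350774*(1/848216) + (-13 - 4*√35) = 1675387/424108 + (-13 - 4*√35) = -3838017/424108 - 4*√35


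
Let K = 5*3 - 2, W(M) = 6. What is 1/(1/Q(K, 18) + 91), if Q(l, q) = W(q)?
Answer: 6/547 ≈ 0.010969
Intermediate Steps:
K = 13 (K = 15 - 2 = 13)
Q(l, q) = 6
1/(1/Q(K, 18) + 91) = 1/(1/6 + 91) = 1/(⅙ + 91) = 1/(547/6) = 6/547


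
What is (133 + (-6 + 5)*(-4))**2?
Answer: 18769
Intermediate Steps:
(133 + (-6 + 5)*(-4))**2 = (133 - 1*(-4))**2 = (133 + 4)**2 = 137**2 = 18769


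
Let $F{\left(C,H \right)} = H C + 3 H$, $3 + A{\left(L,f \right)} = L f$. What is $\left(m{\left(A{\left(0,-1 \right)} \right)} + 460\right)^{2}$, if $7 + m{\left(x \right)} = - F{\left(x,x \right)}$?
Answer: $205209$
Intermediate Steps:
$A{\left(L,f \right)} = -3 + L f$
$F{\left(C,H \right)} = 3 H + C H$ ($F{\left(C,H \right)} = C H + 3 H = 3 H + C H$)
$m{\left(x \right)} = -7 - x \left(3 + x\right)$
$\left(m{\left(A{\left(0,-1 \right)} \right)} + 460\right)^{2} = \left(\left(-7 - \left(-3 + 0 \left(-1\right)\right) \left(3 + \left(-3 + 0 \left(-1\right)\right)\right)\right) + 460\right)^{2} = \left(\left(-7 - \left(-3 + 0\right) \left(3 + \left(-3 + 0\right)\right)\right) + 460\right)^{2} = \left(\left(-7 - - 3 \left(3 - 3\right)\right) + 460\right)^{2} = \left(\left(-7 - \left(-3\right) 0\right) + 460\right)^{2} = \left(\left(-7 + 0\right) + 460\right)^{2} = \left(-7 + 460\right)^{2} = 453^{2} = 205209$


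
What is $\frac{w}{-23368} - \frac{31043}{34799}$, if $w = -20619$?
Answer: $- \frac{343141}{35355784} \approx -0.0097054$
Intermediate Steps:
$\frac{w}{-23368} - \frac{31043}{34799} = - \frac{20619}{-23368} - \frac{31043}{34799} = \left(-20619\right) \left(- \frac{1}{23368}\right) - \frac{31043}{34799} = \frac{20619}{23368} - \frac{31043}{34799} = - \frac{343141}{35355784}$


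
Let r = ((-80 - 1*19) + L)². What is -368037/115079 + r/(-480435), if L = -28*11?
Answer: -195880577366/55287979365 ≈ -3.5429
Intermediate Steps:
L = -308
r = 165649 (r = ((-80 - 1*19) - 308)² = ((-80 - 19) - 308)² = (-99 - 308)² = (-407)² = 165649)
-368037/115079 + r/(-480435) = -368037/115079 + 165649/(-480435) = -368037*1/115079 + 165649*(-1/480435) = -368037/115079 - 165649/480435 = -195880577366/55287979365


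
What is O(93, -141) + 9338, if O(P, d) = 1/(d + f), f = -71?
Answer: 1979655/212 ≈ 9338.0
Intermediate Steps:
O(P, d) = 1/(-71 + d) (O(P, d) = 1/(d - 71) = 1/(-71 + d))
O(93, -141) + 9338 = 1/(-71 - 141) + 9338 = 1/(-212) + 9338 = -1/212 + 9338 = 1979655/212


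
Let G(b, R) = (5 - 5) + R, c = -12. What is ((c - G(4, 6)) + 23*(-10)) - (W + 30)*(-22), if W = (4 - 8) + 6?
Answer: 456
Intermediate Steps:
G(b, R) = R (G(b, R) = 0 + R = R)
W = 2 (W = -4 + 6 = 2)
((c - G(4, 6)) + 23*(-10)) - (W + 30)*(-22) = ((-12 - 1*6) + 23*(-10)) - (2 + 30)*(-22) = ((-12 - 6) - 230) - 32*(-22) = (-18 - 230) - 1*(-704) = -248 + 704 = 456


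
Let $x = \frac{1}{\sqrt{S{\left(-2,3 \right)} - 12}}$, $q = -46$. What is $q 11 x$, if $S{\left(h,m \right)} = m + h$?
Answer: $46 i \sqrt{11} \approx 152.56 i$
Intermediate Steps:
$S{\left(h,m \right)} = h + m$
$x = - \frac{i \sqrt{11}}{11}$ ($x = \frac{1}{\sqrt{\left(-2 + 3\right) - 12}} = \frac{1}{\sqrt{1 - 12}} = \frac{1}{\sqrt{-11}} = \frac{1}{i \sqrt{11}} = - \frac{i \sqrt{11}}{11} \approx - 0.30151 i$)
$q 11 x = \left(-46\right) 11 \left(- \frac{i \sqrt{11}}{11}\right) = - 506 \left(- \frac{i \sqrt{11}}{11}\right) = 46 i \sqrt{11}$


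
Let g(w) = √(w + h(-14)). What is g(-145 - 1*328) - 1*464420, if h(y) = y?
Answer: -464420 + I*√487 ≈ -4.6442e+5 + 22.068*I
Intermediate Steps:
g(w) = √(-14 + w) (g(w) = √(w - 14) = √(-14 + w))
g(-145 - 1*328) - 1*464420 = √(-14 + (-145 - 1*328)) - 1*464420 = √(-14 + (-145 - 328)) - 464420 = √(-14 - 473) - 464420 = √(-487) - 464420 = I*√487 - 464420 = -464420 + I*√487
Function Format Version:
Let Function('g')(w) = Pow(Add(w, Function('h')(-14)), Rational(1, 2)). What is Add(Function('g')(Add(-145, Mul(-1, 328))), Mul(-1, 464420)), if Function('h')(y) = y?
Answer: Add(-464420, Mul(I, Pow(487, Rational(1, 2)))) ≈ Add(-4.6442e+5, Mul(22.068, I))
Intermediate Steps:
Function('g')(w) = Pow(Add(-14, w), Rational(1, 2)) (Function('g')(w) = Pow(Add(w, -14), Rational(1, 2)) = Pow(Add(-14, w), Rational(1, 2)))
Add(Function('g')(Add(-145, Mul(-1, 328))), Mul(-1, 464420)) = Add(Pow(Add(-14, Add(-145, Mul(-1, 328))), Rational(1, 2)), Mul(-1, 464420)) = Add(Pow(Add(-14, Add(-145, -328)), Rational(1, 2)), -464420) = Add(Pow(Add(-14, -473), Rational(1, 2)), -464420) = Add(Pow(-487, Rational(1, 2)), -464420) = Add(Mul(I, Pow(487, Rational(1, 2))), -464420) = Add(-464420, Mul(I, Pow(487, Rational(1, 2))))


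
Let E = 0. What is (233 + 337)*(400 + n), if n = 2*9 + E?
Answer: 238260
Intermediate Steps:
n = 18 (n = 2*9 + 0 = 18 + 0 = 18)
(233 + 337)*(400 + n) = (233 + 337)*(400 + 18) = 570*418 = 238260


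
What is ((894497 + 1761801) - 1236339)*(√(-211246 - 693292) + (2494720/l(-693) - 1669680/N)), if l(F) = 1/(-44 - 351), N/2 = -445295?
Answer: -124615631492481252088/89059 + 1419959*I*√904538 ≈ -1.3992e+15 + 1.3505e+9*I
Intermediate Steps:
N = -890590 (N = 2*(-445295) = -890590)
l(F) = -1/395 (l(F) = 1/(-395) = -1/395)
((894497 + 1761801) - 1236339)*(√(-211246 - 693292) + (2494720/l(-693) - 1669680/N)) = ((894497 + 1761801) - 1236339)*(√(-211246 - 693292) + (2494720/(-1/395) - 1669680/(-890590))) = (2656298 - 1236339)*(√(-904538) + (2494720*(-395) - 1669680*(-1/890590))) = 1419959*(I*√904538 + (-985414400 + 166968/89059)) = 1419959*(I*√904538 - 87760020882632/89059) = 1419959*(-87760020882632/89059 + I*√904538) = -124615631492481252088/89059 + 1419959*I*√904538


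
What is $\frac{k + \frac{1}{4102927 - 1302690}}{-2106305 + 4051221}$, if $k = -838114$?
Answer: $- \frac{2346917833017}{5446225745092} \approx -0.43093$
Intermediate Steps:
$\frac{k + \frac{1}{4102927 - 1302690}}{-2106305 + 4051221} = \frac{-838114 + \frac{1}{4102927 - 1302690}}{-2106305 + 4051221} = \frac{-838114 + \frac{1}{2800237}}{1944916} = \left(-838114 + \frac{1}{2800237}\right) \frac{1}{1944916} = \left(- \frac{2346917833017}{2800237}\right) \frac{1}{1944916} = - \frac{2346917833017}{5446225745092}$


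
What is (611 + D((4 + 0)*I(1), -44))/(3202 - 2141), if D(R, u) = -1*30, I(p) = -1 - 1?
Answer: 581/1061 ≈ 0.54760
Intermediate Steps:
I(p) = -2
D(R, u) = -30
(611 + D((4 + 0)*I(1), -44))/(3202 - 2141) = (611 - 30)/(3202 - 2141) = 581/1061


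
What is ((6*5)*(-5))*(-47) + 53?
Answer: 7103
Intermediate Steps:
((6*5)*(-5))*(-47) + 53 = (30*(-5))*(-47) + 53 = -150*(-47) + 53 = 7050 + 53 = 7103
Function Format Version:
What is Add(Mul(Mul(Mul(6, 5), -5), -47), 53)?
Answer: 7103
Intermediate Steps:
Add(Mul(Mul(Mul(6, 5), -5), -47), 53) = Add(Mul(Mul(30, -5), -47), 53) = Add(Mul(-150, -47), 53) = Add(7050, 53) = 7103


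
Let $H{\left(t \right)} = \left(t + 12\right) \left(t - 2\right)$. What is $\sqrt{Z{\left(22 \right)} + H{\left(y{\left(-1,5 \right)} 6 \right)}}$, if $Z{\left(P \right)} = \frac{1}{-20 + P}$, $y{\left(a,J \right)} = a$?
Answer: $\frac{i \sqrt{190}}{2} \approx 6.892 i$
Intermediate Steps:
$H{\left(t \right)} = \left(-2 + t\right) \left(12 + t\right)$ ($H{\left(t \right)} = \left(12 + t\right) \left(-2 + t\right) = \left(-2 + t\right) \left(12 + t\right)$)
$\sqrt{Z{\left(22 \right)} + H{\left(y{\left(-1,5 \right)} 6 \right)}} = \sqrt{\frac{1}{-20 + 22} + \left(-24 + \left(\left(-1\right) 6\right)^{2} + 10 \left(\left(-1\right) 6\right)\right)} = \sqrt{\frac{1}{2} + \left(-24 + \left(-6\right)^{2} + 10 \left(-6\right)\right)} = \sqrt{\frac{1}{2} - 48} = \sqrt{- \frac{95}{2}} = \frac{i \sqrt{190}}{2}$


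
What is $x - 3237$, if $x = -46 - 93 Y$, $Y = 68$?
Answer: $-9607$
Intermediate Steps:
$x = -6370$ ($x = -46 - 6324 = -6370$)
$x - 3237 = -6370 - 3237 = -9607$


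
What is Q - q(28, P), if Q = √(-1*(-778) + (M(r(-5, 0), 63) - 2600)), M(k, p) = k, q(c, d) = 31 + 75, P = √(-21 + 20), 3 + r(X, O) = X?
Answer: -106 + I*√1830 ≈ -106.0 + 42.779*I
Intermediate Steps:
r(X, O) = -3 + X
P = I (P = √(-1) = I ≈ 1.0*I)
q(c, d) = 106
Q = I*√1830 (Q = √(-1*(-778) + ((-3 - 5) - 2600)) = √(778 + (-8 - 2600)) = √(778 - 2608) = √(-1830) = I*√1830 ≈ 42.779*I)
Q - q(28, P) = I*√1830 - 1*106 = I*√1830 - 106 = -106 + I*√1830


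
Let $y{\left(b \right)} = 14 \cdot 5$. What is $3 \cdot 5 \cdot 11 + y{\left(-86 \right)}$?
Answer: $235$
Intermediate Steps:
$y{\left(b \right)} = 70$
$3 \cdot 5 \cdot 11 + y{\left(-86 \right)} = 3 \cdot 5 \cdot 11 + 70 = 15 \cdot 11 + 70 = 165 + 70 = 235$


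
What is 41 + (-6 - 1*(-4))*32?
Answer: -23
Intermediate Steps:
41 + (-6 - 1*(-4))*32 = 41 + (-6 + 4)*32 = 41 - 2*32 = 41 - 64 = -23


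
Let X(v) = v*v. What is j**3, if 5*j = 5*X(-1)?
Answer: 1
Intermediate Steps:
X(v) = v**2
j = 1 (j = (5*(-1)**2)/5 = (5*1)/5 = (1/5)*5 = 1)
j**3 = 1**3 = 1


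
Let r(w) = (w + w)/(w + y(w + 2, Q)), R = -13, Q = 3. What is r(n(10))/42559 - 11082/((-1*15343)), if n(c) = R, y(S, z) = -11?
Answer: 5659865515/7835792844 ≈ 0.72231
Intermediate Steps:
n(c) = -13
r(w) = 2*w/(-11 + w) (r(w) = (w + w)/(w - 11) = (2*w)/(-11 + w) = 2*w/(-11 + w))
r(n(10))/42559 - 11082/((-1*15343)) = (2*(-13)/(-11 - 13))/42559 - 11082/((-1*15343)) = (2*(-13)/(-24))*(1/42559) - 11082/(-15343) = (2*(-13)*(-1/24))*(1/42559) - 11082*(-1/15343) = (13/12)*(1/42559) + 11082/15343 = 13/510708 + 11082/15343 = 5659865515/7835792844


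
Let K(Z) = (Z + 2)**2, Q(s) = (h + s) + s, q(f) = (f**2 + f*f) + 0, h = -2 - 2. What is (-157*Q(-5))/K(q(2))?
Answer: 1099/50 ≈ 21.980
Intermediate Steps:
h = -4
q(f) = 2*f**2 (q(f) = (f**2 + f**2) + 0 = 2*f**2 + 0 = 2*f**2)
Q(s) = -4 + 2*s (Q(s) = (-4 + s) + s = -4 + 2*s)
K(Z) = (2 + Z)**2
(-157*Q(-5))/K(q(2)) = (-157*(-4 + 2*(-5)))/((2 + 2*2**2)**2) = (-157*(-4 - 10))/((2 + 2*4)**2) = (-157*(-14))/((2 + 8)**2) = 2198/(10**2) = 2198/100 = 2198*(1/100) = 1099/50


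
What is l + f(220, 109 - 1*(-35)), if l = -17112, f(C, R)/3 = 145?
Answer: -16677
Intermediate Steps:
f(C, R) = 435 (f(C, R) = 3*145 = 435)
l + f(220, 109 - 1*(-35)) = -17112 + 435 = -16677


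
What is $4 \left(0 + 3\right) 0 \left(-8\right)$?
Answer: $0$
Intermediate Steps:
$4 \left(0 + 3\right) 0 \left(-8\right) = 4 \cdot 3 \cdot 0 \left(-8\right) = 4 \cdot 0 \left(-8\right) = 0 \left(-8\right) = 0$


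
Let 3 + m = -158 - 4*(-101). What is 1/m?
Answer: 1/243 ≈ 0.0041152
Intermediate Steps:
m = 243 (m = -3 + (-158 - 4*(-101)) = -3 + (-158 + 404) = -3 + 246 = 243)
1/m = 1/243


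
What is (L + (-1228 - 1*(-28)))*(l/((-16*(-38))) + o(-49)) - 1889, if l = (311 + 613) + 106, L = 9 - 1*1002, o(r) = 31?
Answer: -22370483/304 ≈ -73587.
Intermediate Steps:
L = -993 (L = 9 - 1002 = -993)
l = 1030 (l = 924 + 106 = 1030)
(L + (-1228 - 1*(-28)))*(l/((-16*(-38))) + o(-49)) - 1889 = (-993 + (-1228 - 1*(-28)))*(1030/((-16*(-38))) + 31) - 1889 = (-993 + (-1228 + 28))*(1030/608 + 31) - 1889 = (-993 - 1200)*(1030*(1/608) + 31) - 1889 = -2193*(515/304 + 31) - 1889 = -2193*9939/304 - 1889 = -21796227/304 - 1889 = -22370483/304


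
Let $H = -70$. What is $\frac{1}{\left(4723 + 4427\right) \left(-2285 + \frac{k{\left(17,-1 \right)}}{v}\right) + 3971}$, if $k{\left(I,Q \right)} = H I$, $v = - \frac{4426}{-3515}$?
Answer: $- \frac{2213}{65396601677} \approx -3.384 \cdot 10^{-8}$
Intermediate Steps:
$v = \frac{4426}{3515}$ ($v = \left(-4426\right) \left(- \frac{1}{3515}\right) = \frac{4426}{3515} \approx 1.2592$)
$k{\left(I,Q \right)} = - 70 I$
$\frac{1}{\left(4723 + 4427\right) \left(-2285 + \frac{k{\left(17,-1 \right)}}{v}\right) + 3971} = \frac{1}{\left(4723 + 4427\right) \left(-2285 + \frac{\left(-70\right) 17}{\frac{4426}{3515}}\right) + 3971} = \frac{1}{9150 \left(-2285 - \frac{2091425}{2213}\right) + 3971} = \frac{1}{9150 \left(- \frac{7148130}{2213}\right) + 3971} = \frac{1}{- \frac{65405389500}{2213} + 3971} = \frac{1}{- \frac{65396601677}{2213}} = - \frac{2213}{65396601677}$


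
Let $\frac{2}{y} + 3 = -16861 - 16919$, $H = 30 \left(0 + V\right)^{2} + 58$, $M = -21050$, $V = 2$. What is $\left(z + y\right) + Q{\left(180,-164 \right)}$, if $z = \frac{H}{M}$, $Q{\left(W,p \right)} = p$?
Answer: $- \frac{58315864037}{355566075} \approx -164.01$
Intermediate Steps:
$H = 178$ ($H = 30 \left(0 + 2\right)^{2} + 58 = 30 \cdot 2^{2} + 58 = 30 \cdot 4 + 58 = 120 + 58 = 178$)
$z = - \frac{89}{10525}$ ($z = \frac{178}{-21050} = 178 \left(- \frac{1}{21050}\right) = - \frac{89}{10525} \approx -0.0084561$)
$y = - \frac{2}{33783}$ ($y = \frac{2}{-3 - 33780} = \frac{2}{-33783} = 2 \left(- \frac{1}{33783}\right) = - \frac{2}{33783} \approx -5.9201 \cdot 10^{-5}$)
$\left(z + y\right) + Q{\left(180,-164 \right)} = \left(- \frac{89}{10525} - \frac{2}{33783}\right) - 164 = - \frac{3027737}{355566075} - 164 = - \frac{58315864037}{355566075}$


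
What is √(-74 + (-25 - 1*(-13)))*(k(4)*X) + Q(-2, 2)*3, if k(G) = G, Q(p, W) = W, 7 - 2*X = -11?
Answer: 6 + 36*I*√86 ≈ 6.0 + 333.85*I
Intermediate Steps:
X = 9 (X = 7/2 - ½*(-11) = 7/2 + 11/2 = 9)
√(-74 + (-25 - 1*(-13)))*(k(4)*X) + Q(-2, 2)*3 = √(-74 + (-25 - 1*(-13)))*(4*9) + 2*3 = √(-74 + (-25 + 13))*36 + 6 = √(-74 - 12)*36 + 6 = √(-86)*36 + 6 = (I*√86)*36 + 6 = 36*I*√86 + 6 = 6 + 36*I*√86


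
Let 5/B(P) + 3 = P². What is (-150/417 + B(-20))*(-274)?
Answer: 5248470/55183 ≈ 95.110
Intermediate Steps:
B(P) = 5/(-3 + P²)
(-150/417 + B(-20))*(-274) = (-150/417 + 5/(-3 + (-20)²))*(-274) = (-150*1/417 + 5/(-3 + 400))*(-274) = (-50/139 + 5/397)*(-274) = -19155/55183*(-274) = 5248470/55183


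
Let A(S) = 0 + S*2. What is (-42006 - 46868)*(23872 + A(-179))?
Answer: -2089783236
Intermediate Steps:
A(S) = 2*S (A(S) = 0 + 2*S = 2*S)
(-42006 - 46868)*(23872 + A(-179)) = (-42006 - 46868)*(23872 + 2*(-179)) = -88874*(23872 - 358) = -88874*23514 = -2089783236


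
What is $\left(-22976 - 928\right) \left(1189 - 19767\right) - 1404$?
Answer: $444087108$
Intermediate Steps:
$\left(-22976 - 928\right) \left(1189 - 19767\right) - 1404 = \left(-23904\right) \left(-18578\right) - 1404 = 444088512 - 1404 = 444087108$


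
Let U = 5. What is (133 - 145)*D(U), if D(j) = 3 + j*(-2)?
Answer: 84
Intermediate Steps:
D(j) = 3 - 2*j
(133 - 145)*D(U) = (133 - 145)*(3 - 2*5) = -12*(3 - 10) = -12*(-7) = 84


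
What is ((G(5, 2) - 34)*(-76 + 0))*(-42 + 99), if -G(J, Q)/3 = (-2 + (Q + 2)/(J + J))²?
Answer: 4513944/25 ≈ 1.8056e+5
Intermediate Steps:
G(J, Q) = -3*(-2 + (2 + Q)/(2*J))² (G(J, Q) = -3*(-2 + (Q + 2)/(J + J))² = -3*(-2 + (2 + Q)/((2*J)))² = -3*(-2 + (2 + Q)*(1/(2*J)))² = -3*(-2 + (2 + Q)/(2*J))²)
((G(5, 2) - 34)*(-76 + 0))*(-42 + 99) = ((-¾*(2 + 2 - 4*5)²/5² - 34)*(-76 + 0))*(-42 + 99) = ((-¾*1/25*(2 + 2 - 20)² - 34)*(-76))*57 = ((-¾*1/25*(-16)² - 34)*(-76))*57 = ((-¾*1/25*256 - 34)*(-76))*57 = ((-192/25 - 34)*(-76))*57 = -1042/25*(-76)*57 = (79192/25)*57 = 4513944/25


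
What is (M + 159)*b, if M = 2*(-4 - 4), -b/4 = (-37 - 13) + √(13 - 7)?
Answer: 28600 - 572*√6 ≈ 27199.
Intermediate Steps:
b = 200 - 4*√6 (b = -4*((-37 - 13) + √(13 - 7)) = -4*(-50 + √6) = 200 - 4*√6 ≈ 190.20)
M = -16 (M = 2*(-8) = -16)
(M + 159)*b = (-16 + 159)*(200 - 4*√6) = 143*(200 - 4*√6) = 28600 - 572*√6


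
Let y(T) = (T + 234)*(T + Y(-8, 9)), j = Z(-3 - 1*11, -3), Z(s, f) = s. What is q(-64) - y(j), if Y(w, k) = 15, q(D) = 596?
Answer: 376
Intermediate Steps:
j = -14 (j = -3 - 1*11 = -3 - 11 = -14)
y(T) = (15 + T)*(234 + T) (y(T) = (T + 234)*(T + 15) = (234 + T)*(15 + T) = (15 + T)*(234 + T))
q(-64) - y(j) = 596 - (3510 + (-14)² + 249*(-14)) = 596 - (3510 + 196 - 3486) = 596 - 1*220 = 596 - 220 = 376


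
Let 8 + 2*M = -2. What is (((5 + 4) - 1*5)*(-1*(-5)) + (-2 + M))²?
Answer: 169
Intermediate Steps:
M = -5 (M = -4 + (½)*(-2) = -4 - 1 = -5)
(((5 + 4) - 1*5)*(-1*(-5)) + (-2 + M))² = (((5 + 4) - 1*5)*(-1*(-5)) + (-2 - 5))² = ((9 - 5)*5 - 7)² = (4*5 - 7)² = (20 - 7)² = 13² = 169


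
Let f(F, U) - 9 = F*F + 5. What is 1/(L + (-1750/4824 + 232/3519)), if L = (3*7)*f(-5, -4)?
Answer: 943092/772112399 ≈ 0.0012214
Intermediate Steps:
f(F, U) = 14 + F² (f(F, U) = 9 + (F*F + 5) = 9 + (F² + 5) = 9 + (5 + F²) = 14 + F²)
L = 819 (L = (3*7)*(14 + (-5)²) = 21*(14 + 25) = 21*39 = 819)
1/(L + (-1750/4824 + 232/3519)) = 1/(819 + (-1750/4824 + 232/3519)) = 1/(819 + (-1750*1/4824 + 232*(1/3519))) = 1/(819 + (-875/2412 + 232/3519)) = 1/(819 - 279949/943092) = 1/(772112399/943092) = 943092/772112399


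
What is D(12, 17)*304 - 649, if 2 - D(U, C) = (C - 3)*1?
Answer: -4297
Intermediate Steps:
D(U, C) = 5 - C (D(U, C) = 2 - (C - 3) = 2 - (-3 + C) = 2 + (3 - C) = 5 - C)
D(12, 17)*304 - 649 = (5 - 1*17)*304 - 649 = (5 - 17)*304 - 649 = -12*304 - 649 = -3648 - 649 = -4297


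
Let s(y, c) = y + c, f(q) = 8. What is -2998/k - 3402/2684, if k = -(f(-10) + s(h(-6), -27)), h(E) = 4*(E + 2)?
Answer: -4082851/46970 ≈ -86.925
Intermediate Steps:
h(E) = 8 + 4*E (h(E) = 4*(2 + E) = 8 + 4*E)
s(y, c) = c + y
k = 35 (k = -(8 + (-27 + (8 + 4*(-6)))) = -(8 + (-27 + (8 - 24))) = -(8 + (-27 - 16)) = -(8 - 43) = -1*(-35) = 35)
-2998/k - 3402/2684 = -2998/35 - 3402/2684 = -2998*1/35 - 3402*1/2684 = -2998/35 - 1701/1342 = -4082851/46970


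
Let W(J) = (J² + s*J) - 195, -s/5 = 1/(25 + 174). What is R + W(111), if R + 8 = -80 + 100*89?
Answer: 4166107/199 ≈ 20935.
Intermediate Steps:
s = -5/199 (s = -5/(25 + 174) = -5/199 ≈ -0.025126)
R = 8812 (R = -8 + (-80 + 100*89) = -8 + (-80 + 8900) = -8 + 8820 = 8812)
W(J) = -195 + J² - 5*J/199 (W(J) = (J² - 5*J/199) - 195 = -195 + J² - 5*J/199)
R + W(111) = 8812 + (-195 + 111² - 5/199*111) = 8812 + (-195 + 12321 - 555/199) = 8812 + 2412519/199 = 4166107/199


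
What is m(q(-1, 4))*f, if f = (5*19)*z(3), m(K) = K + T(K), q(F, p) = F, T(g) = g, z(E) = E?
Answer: -570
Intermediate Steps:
m(K) = 2*K (m(K) = K + K = 2*K)
f = 285 (f = (5*19)*3 = 95*3 = 285)
m(q(-1, 4))*f = (2*(-1))*285 = -2*285 = -570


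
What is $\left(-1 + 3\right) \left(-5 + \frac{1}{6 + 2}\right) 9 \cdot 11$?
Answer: $- \frac{3861}{4} \approx -965.25$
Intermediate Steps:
$\left(-1 + 3\right) \left(-5 + \frac{1}{6 + 2}\right) 9 \cdot 11 = 2 \left(-5 + \frac{1}{8}\right) 9 \cdot 11 = 2 \left(- \frac{39}{8}\right) 9 \cdot 11 = \left(- \frac{39}{4}\right) 9 \cdot 11 = \left(- \frac{351}{4}\right) 11 = - \frac{3861}{4}$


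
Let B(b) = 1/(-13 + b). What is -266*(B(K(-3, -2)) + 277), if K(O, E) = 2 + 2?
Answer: -662872/9 ≈ -73653.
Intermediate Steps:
K(O, E) = 4
-266*(B(K(-3, -2)) + 277) = -266*(1/(-13 + 4) + 277) = -266*(1/(-9) + 277) = -266*(-⅑ + 277) = -266*2492/9 = -662872/9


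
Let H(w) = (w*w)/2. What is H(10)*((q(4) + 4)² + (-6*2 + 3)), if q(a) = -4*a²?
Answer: 179550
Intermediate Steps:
H(w) = w²/2 (H(w) = w²*(½) = w²/2)
H(10)*((q(4) + 4)² + (-6*2 + 3)) = ((½)*10²)*((-4*4² + 4)² + (-6*2 + 3)) = ((½)*100)*((-4*16 + 4)² + (-12 + 3)) = 50*((-64 + 4)² - 9) = 50*((-60)² - 9) = 50*(3600 - 9) = 50*3591 = 179550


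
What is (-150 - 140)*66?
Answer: -19140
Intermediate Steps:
(-150 - 140)*66 = -290*66 = -19140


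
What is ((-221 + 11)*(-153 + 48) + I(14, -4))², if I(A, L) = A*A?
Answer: 494884516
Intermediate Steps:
I(A, L) = A²
((-221 + 11)*(-153 + 48) + I(14, -4))² = ((-221 + 11)*(-153 + 48) + 14²)² = (-210*(-105) + 196)² = (22050 + 196)² = 22246² = 494884516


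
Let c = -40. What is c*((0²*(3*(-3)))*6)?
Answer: 0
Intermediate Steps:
c*((0²*(3*(-3)))*6) = -40*0²*(3*(-3))*6 = -40*0*(-9)*6 = -0*6 = -40*0 = 0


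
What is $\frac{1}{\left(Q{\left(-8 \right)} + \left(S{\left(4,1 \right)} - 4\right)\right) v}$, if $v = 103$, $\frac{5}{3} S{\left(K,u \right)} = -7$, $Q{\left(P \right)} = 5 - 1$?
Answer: $- \frac{5}{2163} \approx -0.0023116$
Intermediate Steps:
$Q{\left(P \right)} = 4$
$S{\left(K,u \right)} = - \frac{21}{5}$ ($S{\left(K,u \right)} = \frac{3}{5} \left(-7\right) = - \frac{21}{5}$)
$\frac{1}{\left(Q{\left(-8 \right)} + \left(S{\left(4,1 \right)} - 4\right)\right) v} = \frac{1}{\left(4 - \frac{41}{5}\right) 103} = \frac{1}{\left(- \frac{21}{5}\right) 103} = \frac{1}{- \frac{2163}{5}} = - \frac{5}{2163}$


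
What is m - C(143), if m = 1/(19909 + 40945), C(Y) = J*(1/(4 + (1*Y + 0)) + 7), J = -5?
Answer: 313398247/8945538 ≈ 35.034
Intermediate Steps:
C(Y) = -35 - 5/(4 + Y) (C(Y) = -5*(1/(4 + (1*Y + 0)) + 7) = -5*(1/(4 + (Y + 0)) + 7) = -5*(1/(4 + Y) + 7) = -5*(7 + 1/(4 + Y)) = -35 - 5/(4 + Y))
m = 1/60854 ≈ 1.6433e-5
m - C(143) = 1/60854 - 5*(-29 - 7*143)/(4 + 143) = 1/60854 - 5*(-29 - 1001)/147 = 1/60854 - 5*(-1030)/147 = 1/60854 - 1*(-5150/147) = 1/60854 + 5150/147 = 313398247/8945538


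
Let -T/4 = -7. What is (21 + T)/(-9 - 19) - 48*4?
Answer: -775/4 ≈ -193.75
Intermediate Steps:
T = 28 (T = -4*(-7) = 28)
(21 + T)/(-9 - 19) - 48*4 = (21 + 28)/(-9 - 19) - 48*4 = 49/(-28) - 192 = 49*(-1/28) - 192 = -7/4 - 192 = -775/4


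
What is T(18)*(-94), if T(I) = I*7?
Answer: -11844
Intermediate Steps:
T(I) = 7*I
T(18)*(-94) = (7*18)*(-94) = 126*(-94) = -11844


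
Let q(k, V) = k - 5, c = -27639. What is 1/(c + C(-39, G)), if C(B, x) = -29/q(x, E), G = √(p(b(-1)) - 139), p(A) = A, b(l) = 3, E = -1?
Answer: -2224867/61491095606 - 29*I*√34/61491095606 ≈ -3.6182e-5 - 2.75e-9*I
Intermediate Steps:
q(k, V) = -5 + k
G = 2*I*√34 (G = √(3 - 139) = √(-136) = 2*I*√34 ≈ 11.662*I)
C(B, x) = -29/(-5 + x)
1/(c + C(-39, G)) = 1/(-27639 - 29/(-5 + 2*I*√34))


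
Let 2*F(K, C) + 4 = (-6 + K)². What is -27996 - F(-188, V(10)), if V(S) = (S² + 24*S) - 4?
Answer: -46812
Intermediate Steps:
V(S) = -4 + S² + 24*S
F(K, C) = -2 + (-6 + K)²/2
-27996 - F(-188, V(10)) = -27996 - (-2 + (-6 - 188)²/2) = -27996 - (-2 + (½)*(-194)²) = -27996 - (-2 + (½)*37636) = -27996 - (-2 + 18818) = -27996 - 1*18816 = -27996 - 18816 = -46812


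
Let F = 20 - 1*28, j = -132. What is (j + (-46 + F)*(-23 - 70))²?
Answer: 23912100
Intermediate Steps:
F = -8 (F = 20 - 28 = -8)
(j + (-46 + F)*(-23 - 70))² = (-132 + (-46 - 8)*(-23 - 70))² = (-132 - 54*(-93))² = (-132 + 5022)² = 4890² = 23912100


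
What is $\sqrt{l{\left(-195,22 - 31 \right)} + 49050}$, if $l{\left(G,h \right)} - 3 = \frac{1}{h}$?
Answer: $\frac{2 \sqrt{110369}}{3} \approx 221.48$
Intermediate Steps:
$l{\left(G,h \right)} = 3 + \frac{1}{h}$
$\sqrt{l{\left(-195,22 - 31 \right)} + 49050} = \sqrt{\left(3 + \frac{1}{22 - 31}\right) + 49050} = \sqrt{\left(3 + \frac{1}{-9}\right) + 49050} = \sqrt{\left(3 - \frac{1}{9}\right) + 49050} = \sqrt{\frac{26}{9} + 49050} = \sqrt{\frac{441476}{9}} = \frac{2 \sqrt{110369}}{3}$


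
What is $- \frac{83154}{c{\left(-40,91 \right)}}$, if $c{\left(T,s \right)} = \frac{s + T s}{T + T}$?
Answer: $- \frac{2217440}{1183} \approx -1874.4$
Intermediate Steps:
$c{\left(T,s \right)} = \frac{s + T s}{2 T}$
$- \frac{83154}{c{\left(-40,91 \right)}} = - \frac{83154}{\frac{1}{2} \cdot 91 \frac{1}{-40} \left(1 - 40\right)} = - \frac{83154}{\frac{1}{2} \cdot 91 \left(- \frac{1}{40}\right) \left(-39\right)} = - \frac{83154}{\frac{3549}{80}} = \left(-83154\right) \frac{80}{3549} = - \frac{2217440}{1183}$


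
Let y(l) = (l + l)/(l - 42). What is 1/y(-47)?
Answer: 89/94 ≈ 0.94681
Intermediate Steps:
y(l) = 2*l/(-42 + l) (y(l) = (2*l)/(-42 + l) = 2*l/(-42 + l))
1/y(-47) = 1/(2*(-47)/(-42 - 47)) = 1/(2*(-47)/(-89)) = 1/(2*(-47)*(-1/89)) = 1/(94/89) = 89/94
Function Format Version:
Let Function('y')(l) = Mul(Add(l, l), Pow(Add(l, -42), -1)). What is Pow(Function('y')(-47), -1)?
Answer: Rational(89, 94) ≈ 0.94681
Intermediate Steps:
Function('y')(l) = Mul(2, l, Pow(Add(-42, l), -1)) (Function('y')(l) = Mul(Mul(2, l), Pow(Add(-42, l), -1)) = Mul(2, l, Pow(Add(-42, l), -1)))
Pow(Function('y')(-47), -1) = Pow(Mul(2, -47, Pow(Add(-42, -47), -1)), -1) = Pow(Mul(2, -47, Pow(-89, -1)), -1) = Pow(Mul(2, -47, Rational(-1, 89)), -1) = Pow(Rational(94, 89), -1) = Rational(89, 94)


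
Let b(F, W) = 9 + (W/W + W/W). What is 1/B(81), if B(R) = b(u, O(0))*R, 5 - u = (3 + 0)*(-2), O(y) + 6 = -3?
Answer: 1/891 ≈ 0.0011223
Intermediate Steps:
O(y) = -9 (O(y) = -6 - 3 = -9)
u = 11 (u = 5 - (3 + 0)*(-2) = 5 - 3*(-2) = 5 - 1*(-6) = 5 + 6 = 11)
b(F, W) = 11 (b(F, W) = 9 + (1 + 1) = 9 + 2 = 11)
B(R) = 11*R
1/B(81) = 1/(11*81) = 1/891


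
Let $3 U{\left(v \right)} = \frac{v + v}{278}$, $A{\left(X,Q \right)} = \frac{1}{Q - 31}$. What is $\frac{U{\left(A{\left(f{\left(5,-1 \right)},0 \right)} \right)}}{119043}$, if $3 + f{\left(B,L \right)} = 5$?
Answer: $- \frac{1}{1538868861} \approx -6.4983 \cdot 10^{-10}$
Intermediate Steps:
$f{\left(B,L \right)} = 2$ ($f{\left(B,L \right)} = -3 + 5 = 2$)
$A{\left(X,Q \right)} = \frac{1}{-31 + Q}$
$U{\left(v \right)} = \frac{v}{417}$ ($U{\left(v \right)} = \frac{\left(v + v\right) \frac{1}{278}}{3} = \frac{2 v \frac{1}{278}}{3} = \frac{\frac{1}{139} v}{3} = \frac{v}{417}$)
$\frac{U{\left(A{\left(f{\left(5,-1 \right)},0 \right)} \right)}}{119043} = \frac{\frac{1}{417} \frac{1}{-31 + 0}}{119043} = \frac{1}{417 \left(-31\right)} \frac{1}{119043} = \frac{1}{417} \left(- \frac{1}{31}\right) \frac{1}{119043} = \left(- \frac{1}{12927}\right) \frac{1}{119043} = - \frac{1}{1538868861}$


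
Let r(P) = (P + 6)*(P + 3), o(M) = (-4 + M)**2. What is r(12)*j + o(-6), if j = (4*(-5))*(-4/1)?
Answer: 21700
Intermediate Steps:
j = 80 (j = -(-80) = -20*(-4) = 80)
r(P) = (3 + P)*(6 + P) (r(P) = (6 + P)*(3 + P) = (3 + P)*(6 + P))
r(12)*j + o(-6) = (18 + 12**2 + 9*12)*80 + (-4 - 6)**2 = (18 + 144 + 108)*80 + (-10)**2 = 270*80 + 100 = 21600 + 100 = 21700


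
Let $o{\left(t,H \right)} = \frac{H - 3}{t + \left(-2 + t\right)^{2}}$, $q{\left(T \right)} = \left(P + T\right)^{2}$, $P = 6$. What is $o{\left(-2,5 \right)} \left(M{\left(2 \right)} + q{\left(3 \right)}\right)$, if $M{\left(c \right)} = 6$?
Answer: $\frac{87}{7} \approx 12.429$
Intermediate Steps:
$q{\left(T \right)} = \left(6 + T\right)^{2}$
$o{\left(t,H \right)} = \frac{-3 + H}{t + \left(-2 + t\right)^{2}}$
$o{\left(-2,5 \right)} \left(M{\left(2 \right)} + q{\left(3 \right)}\right) = \frac{-3 + 5}{-2 + \left(-2 - 2\right)^{2}} \left(6 + \left(6 + 3\right)^{2}\right) = \frac{1}{-2 + \left(-4\right)^{2}} \cdot 2 \left(6 + 9^{2}\right) = \frac{1}{-2 + 16} \cdot 2 \left(6 + 81\right) = \frac{1}{14} \cdot 2 \cdot 87 = \frac{1}{7} \cdot 87 = \frac{87}{7}$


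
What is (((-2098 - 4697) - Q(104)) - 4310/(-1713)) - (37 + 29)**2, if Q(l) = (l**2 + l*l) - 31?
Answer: -56099866/1713 ≈ -32749.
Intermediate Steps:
Q(l) = -31 + 2*l**2 (Q(l) = (l**2 + l**2) - 31 = 2*l**2 - 31 = -31 + 2*l**2)
(((-2098 - 4697) - Q(104)) - 4310/(-1713)) - (37 + 29)**2 = (((-2098 - 4697) - (-31 + 2*104**2)) - 4310/(-1713)) - (37 + 29)**2 = ((-6795 - (-31 + 2*10816)) - 4310*(-1/1713)) - 1*66**2 = ((-6795 - (-31 + 21632)) + 4310/1713) - 1*4356 = ((-6795 - 1*21601) + 4310/1713) - 4356 = ((-6795 - 21601) + 4310/1713) - 4356 = (-28396 + 4310/1713) - 4356 = -48638038/1713 - 4356 = -56099866/1713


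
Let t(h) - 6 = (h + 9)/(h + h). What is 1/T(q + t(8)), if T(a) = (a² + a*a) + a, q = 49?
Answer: 128/811785 ≈ 0.00015768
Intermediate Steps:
t(h) = 6 + (9 + h)/(2*h) (t(h) = 6 + (h + 9)/(h + h) = 6 + (9 + h)/((2*h)) = 6 + (9 + h)*(1/(2*h)) = 6 + (9 + h)/(2*h))
T(a) = a + 2*a² (T(a) = (a² + a²) + a = 2*a² + a = a + 2*a²)
1/T(q + t(8)) = 1/((49 + (½)*(9 + 13*8)/8)*(1 + 2*(49 + (½)*(9 + 13*8)/8))) = 1/((49 + (½)*(⅛)*(9 + 104))*(1 + 2*(49 + (½)*(⅛)*(9 + 104)))) = 1/((49 + (½)*(⅛)*113)*(1 + 2*(49 + (½)*(⅛)*113))) = 1/((49 + 113/16)*(1 + 2*(49 + 113/16))) = 1/(897*(1 + 2*(897/16))/16) = 1/(897*(1 + 897/8)/16) = 1/((897/16)*(905/8)) = 1/(811785/128) = 128/811785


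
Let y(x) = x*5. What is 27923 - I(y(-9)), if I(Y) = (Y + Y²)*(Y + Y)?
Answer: 206123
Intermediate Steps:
y(x) = 5*x
I(Y) = 2*Y*(Y + Y²) (I(Y) = (Y + Y²)*(2*Y) = 2*Y*(Y + Y²))
27923 - I(y(-9)) = 27923 - 2*(5*(-9))²*(1 + 5*(-9)) = 27923 - 2*(-45)²*(1 - 45) = 27923 - 2*2025*(-44) = 27923 - 1*(-178200) = 27923 + 178200 = 206123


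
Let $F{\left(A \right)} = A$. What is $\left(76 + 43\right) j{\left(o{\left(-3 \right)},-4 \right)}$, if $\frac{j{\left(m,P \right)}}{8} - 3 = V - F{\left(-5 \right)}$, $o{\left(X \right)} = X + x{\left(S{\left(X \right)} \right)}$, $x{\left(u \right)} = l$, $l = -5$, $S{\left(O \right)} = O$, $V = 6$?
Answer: $13328$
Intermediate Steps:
$x{\left(u \right)} = -5$
$o{\left(X \right)} = -5 + X$ ($o{\left(X \right)} = X - 5 = -5 + X$)
$j{\left(m,P \right)} = 112$ ($j{\left(m,P \right)} = 24 + 8 \left(6 - -5\right) = 24 + 8 \left(6 + 5\right) = 24 + 8 \cdot 11 = 24 + 88 = 112$)
$\left(76 + 43\right) j{\left(o{\left(-3 \right)},-4 \right)} = \left(76 + 43\right) 112 = 119 \cdot 112 = 13328$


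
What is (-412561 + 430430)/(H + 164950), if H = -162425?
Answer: 17869/2525 ≈ 7.0768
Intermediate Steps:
(-412561 + 430430)/(H + 164950) = (-412561 + 430430)/(-162425 + 164950) = 17869/2525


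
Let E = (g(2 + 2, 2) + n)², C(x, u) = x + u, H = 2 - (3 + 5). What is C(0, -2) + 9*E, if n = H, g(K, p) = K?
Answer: 34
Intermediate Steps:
H = -6 (H = 2 - 1*8 = 2 - 8 = -6)
n = -6
C(x, u) = u + x
E = 4 (E = ((2 + 2) - 6)² = (4 - 6)² = (-2)² = 4)
C(0, -2) + 9*E = (-2 + 0) + 9*4 = -2 + 36 = 34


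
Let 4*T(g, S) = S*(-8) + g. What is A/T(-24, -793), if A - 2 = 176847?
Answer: 176849/1580 ≈ 111.93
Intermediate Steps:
T(g, S) = -2*S + g/4 (T(g, S) = (S*(-8) + g)/4 = (-8*S + g)/4 = (g - 8*S)/4 = -2*S + g/4)
A = 176849 (A = 2 + 176847 = 176849)
A/T(-24, -793) = 176849/(-2*(-793) + (¼)*(-24)) = 176849/(1586 - 6) = 176849/1580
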